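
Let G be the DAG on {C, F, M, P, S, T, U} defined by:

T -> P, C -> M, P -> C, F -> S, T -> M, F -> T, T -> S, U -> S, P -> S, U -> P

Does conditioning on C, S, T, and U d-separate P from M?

Yes

Enumerating the 6 paths from P to M and testing each for blocking by {C, S, T, U}:
Path 1: P → C → M
  C is a chain here and C is conditioned on, so the path is blocked at C.
Path 2: P ← U → S ← T → M
  U is a fork here and U is conditioned on, so the path is blocked at U.
Path 3: P ← U → S ← F → T → M
  U is a fork here and U is conditioned on, so the path is blocked at U.
Path 4: P → S ← T → M
  T is a fork here and T is conditioned on, so the path is blocked at T.
Path 5: P → S ← F → T → M
  T is a chain here and T is conditioned on, so the path is blocked at T.
Path 6: P ← T → M
  T is a fork here and T is conditioned on, so the path is blocked at T.
All paths are blocked; P ⊥ M | {C, S, T, U} holds.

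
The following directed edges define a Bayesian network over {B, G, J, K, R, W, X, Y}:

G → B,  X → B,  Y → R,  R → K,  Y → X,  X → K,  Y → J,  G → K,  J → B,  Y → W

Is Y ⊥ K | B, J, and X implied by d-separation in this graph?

No — Y and K are not d-separated given {B, J, X}.

There are 5 undirected paths between Y and K; checking each against the conditioning set {B, J, X}:
  1. Y → J → B ← G → K — J:chain[blocks]; B:collider[open]; G:fork[open] ⇒ blocked
  2. Y → J → B ← X → K — J:chain[blocks]; B:collider[open]; X:fork[blocks] ⇒ blocked
  3. Y → R → K — R:chain[open] ⇒ active
  4. Y → X → B ← G → K — X:chain[blocks]; B:collider[open]; G:fork[open] ⇒ blocked
  5. Y → X → K — X:chain[blocks] ⇒ blocked
At least one path is unblocked, so d-separation fails.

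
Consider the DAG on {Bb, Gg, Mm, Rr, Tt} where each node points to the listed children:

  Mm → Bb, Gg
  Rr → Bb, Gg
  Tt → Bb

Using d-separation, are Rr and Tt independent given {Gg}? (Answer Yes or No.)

We examine all 2 paths between Rr and Tt:
Path 1: Rr → Bb ← Tt
  Bb is a collider here and neither Bb nor any of its descendants is conditioned on, so the collider stays closed — the path is blocked at Bb.
Path 2: Rr → Gg ← Mm → Bb ← Tt
  Bb is a collider here and neither Bb nor any of its descendants is conditioned on, so the collider stays closed — the path is blocked at Bb.
Every path is blocked, so Rr and Tt are d-separated given {Gg}.

Yes — Rr and Tt are d-separated given {Gg}.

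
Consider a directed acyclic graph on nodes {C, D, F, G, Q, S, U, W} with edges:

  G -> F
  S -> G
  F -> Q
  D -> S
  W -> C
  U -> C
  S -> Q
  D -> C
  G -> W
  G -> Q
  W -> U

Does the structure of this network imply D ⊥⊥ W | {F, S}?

Yes

There are 5 undirected paths between D and W; checking each against the conditioning set {F, S}:
  1. D → C ← U ← W — C:collider[blocks]; U:chain[open] ⇒ blocked
  2. D → C ← W — C:collider[blocks] ⇒ blocked
  3. D → S → Q ← F ← G → W — S:chain[blocks]; Q:collider[blocks]; F:chain[blocks]; G:fork[open] ⇒ blocked
  4. D → S → Q ← G → W — S:chain[blocks]; Q:collider[blocks]; G:fork[open] ⇒ blocked
  5. D → S → G → W — S:chain[blocks]; G:chain[open] ⇒ blocked
All paths are blocked; D ⊥ W | {F, S} holds.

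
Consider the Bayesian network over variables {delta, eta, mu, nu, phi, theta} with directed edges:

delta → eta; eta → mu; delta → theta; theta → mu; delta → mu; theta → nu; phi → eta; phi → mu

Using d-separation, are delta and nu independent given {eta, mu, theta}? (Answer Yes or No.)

4 paths connect delta and nu; each must be blocked for d-separation to hold:
  1. delta → mu ← theta → nu — mu:collider[open]; theta:fork[blocks] ⇒ blocked
  2. delta → eta → mu ← theta → nu — eta:chain[blocks]; mu:collider[open]; theta:fork[blocks] ⇒ blocked
  3. delta → eta ← phi → mu ← theta → nu — eta:collider[open]; phi:fork[open]; mu:collider[open]; theta:fork[blocks] ⇒ blocked
  4. delta → theta → nu — theta:chain[blocks] ⇒ blocked
Every path is blocked, so delta and nu are d-separated given {eta, mu, theta}.

Yes — delta and nu are d-separated given {eta, mu, theta}.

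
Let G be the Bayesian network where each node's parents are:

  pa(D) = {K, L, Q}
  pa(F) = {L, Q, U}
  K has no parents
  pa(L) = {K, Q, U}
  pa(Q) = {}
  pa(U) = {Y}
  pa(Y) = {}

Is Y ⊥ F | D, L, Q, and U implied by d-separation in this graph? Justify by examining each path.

There are 5 undirected paths between Y and F; checking each against the conditioning set {D, L, Q, U}:
Path 1: Y → U → F
  U is a chain here and U is conditioned on, so the path is blocked at U.
Path 2: Y → U → L → F
  U is a chain here and U is conditioned on, so the path is blocked at U.
Path 3: Y → U → L → D ← Q → F
  U is a chain here and U is conditioned on, so the path is blocked at U.
Path 4: Y → U → L ← Q → F
  U is a chain here and U is conditioned on, so the path is blocked at U.
Path 5: Y → U → L ← K → D ← Q → F
  U is a chain here and U is conditioned on, so the path is blocked at U.
All paths are blocked; Y ⊥ F | {D, L, Q, U} holds.

Yes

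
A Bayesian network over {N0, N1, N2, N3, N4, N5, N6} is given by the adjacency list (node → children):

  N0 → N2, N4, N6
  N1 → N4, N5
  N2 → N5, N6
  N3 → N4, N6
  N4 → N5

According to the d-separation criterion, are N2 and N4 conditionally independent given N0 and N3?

6 paths connect N2 and N4; each must be blocked for d-separation to hold:
  1. N2 → N6 ← N3 → N4 — N6:collider[blocks]; N3:fork[blocks] ⇒ blocked
  2. N2 → N6 ← N0 → N4 — N6:collider[blocks]; N0:fork[blocks] ⇒ blocked
  3. N2 ← N0 → N6 ← N3 → N4 — N0:fork[blocks]; N6:collider[blocks]; N3:fork[blocks] ⇒ blocked
  4. N2 ← N0 → N4 — N0:fork[blocks] ⇒ blocked
  5. N2 → N5 ← N4 — N5:collider[blocks] ⇒ blocked
  6. N2 → N5 ← N1 → N4 — N5:collider[blocks]; N1:fork[open] ⇒ blocked
Every path is blocked, so N2 and N4 are d-separated given {N0, N3}.

Yes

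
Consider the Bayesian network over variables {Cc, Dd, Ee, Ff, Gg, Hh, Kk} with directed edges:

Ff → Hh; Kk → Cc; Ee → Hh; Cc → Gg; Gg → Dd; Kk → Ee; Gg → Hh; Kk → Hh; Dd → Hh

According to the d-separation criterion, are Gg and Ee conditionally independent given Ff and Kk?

Yes

6 paths connect Gg and Ee; each must be blocked for d-separation to hold:
Path 1: Gg → Dd → Hh ← Ee
  Hh is a collider here and neither Hh nor any of its descendants is conditioned on, so the collider stays closed — the path is blocked at Hh.
Path 2: Gg → Dd → Hh ← Kk → Ee
  Hh is a collider here and neither Hh nor any of its descendants is conditioned on, so the collider stays closed — the path is blocked at Hh.
Path 3: Gg → Hh ← Ee
  Hh is a collider here and neither Hh nor any of its descendants is conditioned on, so the collider stays closed — the path is blocked at Hh.
Path 4: Gg → Hh ← Kk → Ee
  Hh is a collider here and neither Hh nor any of its descendants is conditioned on, so the collider stays closed — the path is blocked at Hh.
Path 5: Gg ← Cc ← Kk → Ee
  Kk is a fork here and Kk is conditioned on, so the path is blocked at Kk.
Path 6: Gg ← Cc ← Kk → Hh ← Ee
  Kk is a fork here and Kk is conditioned on, so the path is blocked at Kk.
Since every path is blocked, d-separation holds.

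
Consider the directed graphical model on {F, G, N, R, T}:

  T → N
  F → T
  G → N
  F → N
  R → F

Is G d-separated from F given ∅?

There are 2 undirected paths between G and F; checking each against the conditioning set ∅:
Path 1: G → N ← F
  N is a collider here and neither N nor any of its descendants is conditioned on, so the collider stays closed — the path is blocked at N.
Path 2: G → N ← T ← F
  N is a collider here and neither N nor any of its descendants is conditioned on, so the collider stays closed — the path is blocked at N.
Every path is blocked, so G and F are d-separated given ∅.

Yes — G and F are d-separated given ∅.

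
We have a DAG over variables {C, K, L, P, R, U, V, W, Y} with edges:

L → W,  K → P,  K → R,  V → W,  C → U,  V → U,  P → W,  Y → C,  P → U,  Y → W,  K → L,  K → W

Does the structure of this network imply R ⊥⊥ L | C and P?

No

There are 5 undirected paths between R and L; checking each against the conditioning set {C, P}:
Path 1: R ← K → W ← L
  W is a collider here and neither W nor any of its descendants is conditioned on, so the collider stays closed — the path is blocked at W.
Path 2: R ← K → P → W ← L
  P is a chain here and P is conditioned on, so the path is blocked at P.
Path 3: R ← K → P → U ← V → W ← L
  P is a chain here and P is conditioned on, so the path is blocked at P.
Path 4: R ← K → P → U ← C ← Y → W ← L
  P is a chain here and P is conditioned on, so the path is blocked at P.
Path 5: R ← K → L
  K is a fork and K is not conditioned on — no node blocks this path, so it is active.
Since the path R ← K → L is active, R and L are not d-separated given {C, P}.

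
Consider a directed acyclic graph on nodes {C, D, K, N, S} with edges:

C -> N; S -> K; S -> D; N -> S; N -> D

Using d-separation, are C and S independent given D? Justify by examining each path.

Enumerating the 2 paths from C to S and testing each for blocking by {D}:
  1. C → N → D ← S — N:chain[open]; D:collider[open] ⇒ active
  2. C → N → S — N:chain[open] ⇒ active
Since the path C → N → D ← S is active, C and S are not d-separated given {D}.

No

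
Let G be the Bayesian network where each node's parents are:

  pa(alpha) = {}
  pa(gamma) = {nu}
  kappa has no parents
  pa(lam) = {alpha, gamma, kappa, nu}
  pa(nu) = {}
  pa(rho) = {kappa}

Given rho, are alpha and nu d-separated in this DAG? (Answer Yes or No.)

Yes — alpha and nu are d-separated given {rho}.

We examine all 2 paths between alpha and nu:
  1. alpha → lam ← gamma ← nu — lam:collider[blocks]; gamma:chain[open] ⇒ blocked
  2. alpha → lam ← nu — lam:collider[blocks] ⇒ blocked
Since every path is blocked, d-separation holds.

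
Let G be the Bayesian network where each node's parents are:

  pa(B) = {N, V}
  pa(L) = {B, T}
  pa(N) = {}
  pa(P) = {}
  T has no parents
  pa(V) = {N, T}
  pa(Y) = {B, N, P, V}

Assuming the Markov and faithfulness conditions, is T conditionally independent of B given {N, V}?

Yes — T and B are d-separated given {N, V}.

We examine all 6 paths between T and B:
  1. T → V → B — V:chain[blocks] ⇒ blocked
  2. T → V ← N → B — V:collider[open]; N:fork[blocks] ⇒ blocked
  3. T → V ← N → Y ← B — V:collider[open]; N:fork[blocks]; Y:collider[blocks] ⇒ blocked
  4. T → V → Y ← B — V:chain[blocks]; Y:collider[blocks] ⇒ blocked
  5. T → V → Y ← N → B — V:chain[blocks]; Y:collider[blocks]; N:fork[blocks] ⇒ blocked
  6. T → L ← B — L:collider[blocks] ⇒ blocked
Every path is blocked, so T and B are d-separated given {N, V}.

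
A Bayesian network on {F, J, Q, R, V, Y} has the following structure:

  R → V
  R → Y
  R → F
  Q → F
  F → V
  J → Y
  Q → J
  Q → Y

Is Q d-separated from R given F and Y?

No — Q and R are not d-separated given {F, Y}.

There are 4 undirected paths between Q and R; checking each against the conditioning set {F, Y}:
  1. Q → Y ← R — Y:collider[open] ⇒ active
  2. Q → F ← R — F:collider[open] ⇒ active
  3. Q → F → V ← R — F:chain[blocks]; V:collider[blocks] ⇒ blocked
  4. Q → J → Y ← R — J:chain[open]; Y:collider[open] ⇒ active
Because an active path exists, Q and R are not d-separated.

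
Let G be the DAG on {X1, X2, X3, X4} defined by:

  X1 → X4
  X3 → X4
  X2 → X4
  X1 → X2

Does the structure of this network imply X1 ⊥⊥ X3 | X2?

Enumerating the 2 paths from X1 to X3 and testing each for blocking by {X2}:
Path 1: X1 → X2 → X4 ← X3
  X2 is a chain here and X2 is conditioned on, so the path is blocked at X2.
Path 2: X1 → X4 ← X3
  X4 is a collider here and neither X4 nor any of its descendants is conditioned on, so the collider stays closed — the path is blocked at X4.
All paths are blocked; X1 ⊥ X3 | {X2} holds.

Yes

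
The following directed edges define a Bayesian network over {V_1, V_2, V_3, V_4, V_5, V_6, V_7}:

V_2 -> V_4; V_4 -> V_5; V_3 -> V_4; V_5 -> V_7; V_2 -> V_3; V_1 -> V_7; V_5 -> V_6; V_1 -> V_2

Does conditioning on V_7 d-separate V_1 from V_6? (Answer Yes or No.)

No

3 paths connect V_1 and V_6; each must be blocked for d-separation to hold:
Path 1: V_1 → V_7 ← V_5 → V_6
  V_7 is a collider and V_7 is conditioned on, which opens it; V_5 is a fork and V_5 is not conditioned on — no node blocks this path, so it is active.
Path 2: V_1 → V_2 → V_4 → V_5 → V_6
  V_2 is a chain and V_2 is not conditioned on; V_4 is a chain and V_4 is not conditioned on; V_5 is a chain and V_5 is not conditioned on — no node blocks this path, so it is active.
Path 3: V_1 → V_2 → V_3 → V_4 → V_5 → V_6
  V_2 is a chain and V_2 is not conditioned on; V_3 is a chain and V_3 is not conditioned on; V_4 is a chain and V_4 is not conditioned on; V_5 is a chain and V_5 is not conditioned on — no node blocks this path, so it is active.
Since the path V_1 → V_7 ← V_5 → V_6 is active, V_1 and V_6 are not d-separated given {V_7}.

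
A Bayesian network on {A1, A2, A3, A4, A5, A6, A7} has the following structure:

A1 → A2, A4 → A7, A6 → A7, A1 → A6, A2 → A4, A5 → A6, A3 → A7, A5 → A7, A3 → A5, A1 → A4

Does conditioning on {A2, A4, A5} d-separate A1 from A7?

Enumerating the 5 paths from A1 to A7 and testing each for blocking by {A2, A4, A5}:
Path 1: A1 → A6 ← A5 → A7
  A6 is a collider here and neither A6 nor any of its descendants is conditioned on, so the collider stays closed — the path is blocked at A6.
Path 2: A1 → A6 ← A5 ← A3 → A7
  A6 is a collider here and neither A6 nor any of its descendants is conditioned on, so the collider stays closed — the path is blocked at A6.
Path 3: A1 → A6 → A7
  A6 is a chain and A6 is not conditioned on — no node blocks this path, so it is active.
Path 4: A1 → A2 → A4 → A7
  A2 is a chain here and A2 is conditioned on, so the path is blocked at A2.
Path 5: A1 → A4 → A7
  A4 is a chain here and A4 is conditioned on, so the path is blocked at A4.
Because an active path exists, A1 and A7 are not d-separated.

No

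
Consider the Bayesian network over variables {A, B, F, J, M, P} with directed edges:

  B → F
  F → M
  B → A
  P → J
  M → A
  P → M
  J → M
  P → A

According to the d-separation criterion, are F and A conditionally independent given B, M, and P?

Yes

4 paths connect F and A; each must be blocked for d-separation to hold:
Path 1: F → M ← J ← P → A
  P is a fork here and P is conditioned on, so the path is blocked at P.
Path 2: F → M ← P → A
  P is a fork here and P is conditioned on, so the path is blocked at P.
Path 3: F → M → A
  M is a chain here and M is conditioned on, so the path is blocked at M.
Path 4: F ← B → A
  B is a fork here and B is conditioned on, so the path is blocked at B.
All paths are blocked; F ⊥ A | {B, M, P} holds.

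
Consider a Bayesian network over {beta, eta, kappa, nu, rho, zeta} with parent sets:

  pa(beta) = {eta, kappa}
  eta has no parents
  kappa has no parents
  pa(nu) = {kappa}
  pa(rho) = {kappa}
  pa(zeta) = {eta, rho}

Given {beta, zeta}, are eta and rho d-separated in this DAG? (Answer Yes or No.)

We examine all 2 paths between eta and rho:
Path 1: eta → zeta ← rho
  zeta is a collider and zeta is conditioned on, which opens it — no node blocks this path, so it is active.
Path 2: eta → beta ← kappa → rho
  beta is a collider and beta is conditioned on, which opens it; kappa is a fork and kappa is not conditioned on — no node blocks this path, so it is active.
Because an active path exists, eta and rho are not d-separated.

No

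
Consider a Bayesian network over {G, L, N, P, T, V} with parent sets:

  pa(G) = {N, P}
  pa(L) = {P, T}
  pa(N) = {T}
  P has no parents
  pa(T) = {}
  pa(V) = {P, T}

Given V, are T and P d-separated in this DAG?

No — T and P are not d-separated given {V}.

We examine all 3 paths between T and P:
Path 1: T → V ← P
  V is a collider and V is conditioned on, which opens it — no node blocks this path, so it is active.
Path 2: T → N → G ← P
  G is a collider here and neither G nor any of its descendants is conditioned on, so the collider stays closed — the path is blocked at G.
Path 3: T → L ← P
  L is a collider here and neither L nor any of its descendants is conditioned on, so the collider stays closed — the path is blocked at L.
At least one path is unblocked, so d-separation fails.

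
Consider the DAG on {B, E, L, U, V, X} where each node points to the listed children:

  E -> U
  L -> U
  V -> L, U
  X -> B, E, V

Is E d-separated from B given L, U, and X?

There are 3 undirected paths between E and B; checking each against the conditioning set {L, U, X}:
Path 1: E → U ← V ← X → B
  X is a fork here and X is conditioned on, so the path is blocked at X.
Path 2: E → U ← L ← V ← X → B
  L is a chain here and L is conditioned on, so the path is blocked at L.
Path 3: E ← X → B
  X is a fork here and X is conditioned on, so the path is blocked at X.
All paths are blocked; E ⊥ B | {L, U, X} holds.

Yes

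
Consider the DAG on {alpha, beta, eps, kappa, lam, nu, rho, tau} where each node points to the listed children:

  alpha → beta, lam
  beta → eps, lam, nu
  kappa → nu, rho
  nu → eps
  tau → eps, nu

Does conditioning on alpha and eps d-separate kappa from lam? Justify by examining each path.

No

There are 6 undirected paths between kappa and lam; checking each against the conditioning set {alpha, eps}:
Path 1: kappa → nu ← beta → lam
  nu is a collider and its descendant eps is conditioned on, which opens it; beta is a fork and beta is not conditioned on — no node blocks this path, so it is active.
Path 2: kappa → nu ← beta ← alpha → lam
  alpha is a fork here and alpha is conditioned on, so the path is blocked at alpha.
Path 3: kappa → nu → eps ← beta → lam
  nu is a chain and nu is not conditioned on; eps is a collider and eps is conditioned on, which opens it; beta is a fork and beta is not conditioned on — no node blocks this path, so it is active.
Path 4: kappa → nu → eps ← beta ← alpha → lam
  alpha is a fork here and alpha is conditioned on, so the path is blocked at alpha.
Path 5: kappa → nu ← tau → eps ← beta → lam
  nu is a collider and its descendant eps is conditioned on, which opens it; tau is a fork and tau is not conditioned on; eps is a collider and eps is conditioned on, which opens it; beta is a fork and beta is not conditioned on — no node blocks this path, so it is active.
Path 6: kappa → nu ← tau → eps ← beta ← alpha → lam
  alpha is a fork here and alpha is conditioned on, so the path is blocked at alpha.
Because an active path exists, kappa and lam are not d-separated.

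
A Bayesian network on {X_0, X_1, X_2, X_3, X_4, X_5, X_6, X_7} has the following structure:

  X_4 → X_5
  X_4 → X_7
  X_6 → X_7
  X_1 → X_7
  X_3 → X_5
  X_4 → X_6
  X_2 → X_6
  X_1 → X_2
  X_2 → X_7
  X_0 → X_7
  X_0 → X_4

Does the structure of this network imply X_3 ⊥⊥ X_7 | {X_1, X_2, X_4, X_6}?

Yes

Enumerating the 5 paths from X_3 to X_7 and testing each for blocking by {X_1, X_2, X_4, X_6}:
Path 1: X_3 → X_5 ← X_4 ← X_0 → X_7
  X_5 is a collider here and neither X_5 nor any of its descendants is conditioned on, so the collider stays closed — the path is blocked at X_5.
Path 2: X_3 → X_5 ← X_4 → X_6 ← X_2 ← X_1 → X_7
  X_5 is a collider here and neither X_5 nor any of its descendants is conditioned on, so the collider stays closed — the path is blocked at X_5.
Path 3: X_3 → X_5 ← X_4 → X_6 ← X_2 → X_7
  X_5 is a collider here and neither X_5 nor any of its descendants is conditioned on, so the collider stays closed — the path is blocked at X_5.
Path 4: X_3 → X_5 ← X_4 → X_6 → X_7
  X_5 is a collider here and neither X_5 nor any of its descendants is conditioned on, so the collider stays closed — the path is blocked at X_5.
Path 5: X_3 → X_5 ← X_4 → X_7
  X_5 is a collider here and neither X_5 nor any of its descendants is conditioned on, so the collider stays closed — the path is blocked at X_5.
Every path is blocked, so X_3 and X_7 are d-separated given {X_1, X_2, X_4, X_6}.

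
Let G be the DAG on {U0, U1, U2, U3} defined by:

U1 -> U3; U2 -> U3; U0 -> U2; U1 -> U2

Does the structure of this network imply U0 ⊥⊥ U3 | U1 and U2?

Yes — U0 and U3 are d-separated given {U1, U2}.

Enumerating the 2 paths from U0 to U3 and testing each for blocking by {U1, U2}:
  1. U0 → U2 ← U1 → U3 — U2:collider[open]; U1:fork[blocks] ⇒ blocked
  2. U0 → U2 → U3 — U2:chain[blocks] ⇒ blocked
Since every path is blocked, d-separation holds.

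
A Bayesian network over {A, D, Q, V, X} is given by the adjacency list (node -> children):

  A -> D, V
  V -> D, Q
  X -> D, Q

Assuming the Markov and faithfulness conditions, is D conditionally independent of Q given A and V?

No

We examine all 3 paths between D and Q:
Path 1: D ← X → Q
  X is a fork and X is not conditioned on — no node blocks this path, so it is active.
Path 2: D ← V → Q
  V is a fork here and V is conditioned on, so the path is blocked at V.
Path 3: D ← A → V → Q
  A is a fork here and A is conditioned on, so the path is blocked at A.
Since the path D ← X → Q is active, D and Q are not d-separated given {A, V}.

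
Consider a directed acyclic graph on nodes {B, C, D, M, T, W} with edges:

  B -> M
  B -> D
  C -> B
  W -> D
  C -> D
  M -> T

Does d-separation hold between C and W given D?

No

Enumerating the 2 paths from C to W and testing each for blocking by {D}:
  1. C → B → D ← W — B:chain[open]; D:collider[open] ⇒ active
  2. C → D ← W — D:collider[open] ⇒ active
Because an active path exists, C and W are not d-separated.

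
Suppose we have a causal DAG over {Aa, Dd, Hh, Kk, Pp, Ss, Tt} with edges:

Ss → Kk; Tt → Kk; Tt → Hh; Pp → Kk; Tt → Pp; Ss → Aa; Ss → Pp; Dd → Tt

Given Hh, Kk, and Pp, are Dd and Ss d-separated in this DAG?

No

Enumerating the 4 paths from Dd to Ss and testing each for blocking by {Hh, Kk, Pp}:
Path 1: Dd → Tt → Kk ← Pp ← Ss
  Pp is a chain here and Pp is conditioned on, so the path is blocked at Pp.
Path 2: Dd → Tt → Kk ← Ss
  Tt is a chain and Tt is not conditioned on; Kk is a collider and Kk is conditioned on, which opens it — no node blocks this path, so it is active.
Path 3: Dd → Tt → Pp → Kk ← Ss
  Pp is a chain here and Pp is conditioned on, so the path is blocked at Pp.
Path 4: Dd → Tt → Pp ← Ss
  Tt is a chain and Tt is not conditioned on; Pp is a collider and Pp is conditioned on, which opens it — no node blocks this path, so it is active.
At least one path is unblocked, so d-separation fails.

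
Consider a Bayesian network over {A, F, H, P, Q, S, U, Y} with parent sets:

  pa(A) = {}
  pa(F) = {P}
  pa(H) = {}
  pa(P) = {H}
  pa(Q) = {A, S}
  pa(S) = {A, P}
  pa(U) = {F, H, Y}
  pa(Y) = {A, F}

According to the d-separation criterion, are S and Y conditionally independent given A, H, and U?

6 paths connect S and Y; each must be blocked for d-separation to hold:
Path 1: S → Q ← A → Y
  Q is a collider here and neither Q nor any of its descendants is conditioned on, so the collider stays closed — the path is blocked at Q.
Path 2: S ← P → F → U ← Y
  P is a fork and P is not conditioned on; F is a chain and F is not conditioned on; U is a collider and U is conditioned on, which opens it — no node blocks this path, so it is active.
Path 3: S ← P → F → Y
  P is a fork and P is not conditioned on; F is a chain and F is not conditioned on — no node blocks this path, so it is active.
Path 4: S ← P ← H → U ← Y
  H is a fork here and H is conditioned on, so the path is blocked at H.
Path 5: S ← P ← H → U ← F → Y
  H is a fork here and H is conditioned on, so the path is blocked at H.
Path 6: S ← A → Y
  A is a fork here and A is conditioned on, so the path is blocked at A.
Since the path S ← P → F → U ← Y is active, S and Y are not d-separated given {A, H, U}.

No — S and Y are not d-separated given {A, H, U}.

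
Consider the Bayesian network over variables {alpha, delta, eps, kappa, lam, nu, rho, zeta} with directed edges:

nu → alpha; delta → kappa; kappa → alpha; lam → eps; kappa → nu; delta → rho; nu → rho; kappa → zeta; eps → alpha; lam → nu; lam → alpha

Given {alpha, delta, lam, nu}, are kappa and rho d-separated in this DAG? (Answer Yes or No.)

Enumerating the 5 paths from kappa to rho and testing each for blocking by {alpha, delta, lam, nu}:
  1. kappa → nu → rho — nu:chain[blocks] ⇒ blocked
  2. kappa ← delta → rho — delta:fork[blocks] ⇒ blocked
  3. kappa → alpha ← lam → nu → rho — alpha:collider[open]; lam:fork[blocks]; nu:chain[blocks] ⇒ blocked
  4. kappa → alpha ← nu → rho — alpha:collider[open]; nu:fork[blocks] ⇒ blocked
  5. kappa → alpha ← eps ← lam → nu → rho — alpha:collider[open]; eps:chain[open]; lam:fork[blocks]; nu:chain[blocks] ⇒ blocked
All paths are blocked; kappa ⊥ rho | {alpha, delta, lam, nu} holds.

Yes — kappa and rho are d-separated given {alpha, delta, lam, nu}.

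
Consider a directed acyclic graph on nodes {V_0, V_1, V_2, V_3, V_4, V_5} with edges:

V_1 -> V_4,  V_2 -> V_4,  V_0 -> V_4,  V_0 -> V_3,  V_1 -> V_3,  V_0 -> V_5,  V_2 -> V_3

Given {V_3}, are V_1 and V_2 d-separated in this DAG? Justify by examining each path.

We examine all 4 paths between V_1 and V_2:
Path 1: V_1 → V_4 ← V_2
  V_4 is a collider here and neither V_4 nor any of its descendants is conditioned on, so the collider stays closed — the path is blocked at V_4.
Path 2: V_1 → V_4 ← V_0 → V_3 ← V_2
  V_4 is a collider here and neither V_4 nor any of its descendants is conditioned on, so the collider stays closed — the path is blocked at V_4.
Path 3: V_1 → V_3 ← V_2
  V_3 is a collider and V_3 is conditioned on, which opens it — no node blocks this path, so it is active.
Path 4: V_1 → V_3 ← V_0 → V_4 ← V_2
  V_4 is a collider here and neither V_4 nor any of its descendants is conditioned on, so the collider stays closed — the path is blocked at V_4.
Since the path V_1 → V_3 ← V_2 is active, V_1 and V_2 are not d-separated given {V_3}.

No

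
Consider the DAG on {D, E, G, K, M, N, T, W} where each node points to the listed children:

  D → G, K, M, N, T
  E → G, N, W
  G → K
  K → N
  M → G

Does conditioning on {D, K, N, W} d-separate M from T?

Yes

6 paths connect M and T; each must be blocked for d-separation to hold:
Path 1: M ← D → T
  D is a fork here and D is conditioned on, so the path is blocked at D.
Path 2: M → G ← D → T
  D is a fork here and D is conditioned on, so the path is blocked at D.
Path 3: M → G → K ← D → T
  D is a fork here and D is conditioned on, so the path is blocked at D.
Path 4: M → G → K → N ← D → T
  K is a chain here and K is conditioned on, so the path is blocked at K.
Path 5: M → G ← E → N ← D → T
  D is a fork here and D is conditioned on, so the path is blocked at D.
Path 6: M → G ← E → N ← K ← D → T
  K is a chain here and K is conditioned on, so the path is blocked at K.
Since every path is blocked, d-separation holds.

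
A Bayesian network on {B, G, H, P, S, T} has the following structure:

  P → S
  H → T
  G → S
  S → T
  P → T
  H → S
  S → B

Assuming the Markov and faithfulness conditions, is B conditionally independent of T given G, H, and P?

We examine all 3 paths between B and T:
  1. B ← S → T — S:fork[open] ⇒ active
  2. B ← S ← P → T — S:chain[open]; P:fork[blocks] ⇒ blocked
  3. B ← S ← H → T — S:chain[open]; H:fork[blocks] ⇒ blocked
Because an active path exists, B and T are not d-separated.

No — B and T are not d-separated given {G, H, P}.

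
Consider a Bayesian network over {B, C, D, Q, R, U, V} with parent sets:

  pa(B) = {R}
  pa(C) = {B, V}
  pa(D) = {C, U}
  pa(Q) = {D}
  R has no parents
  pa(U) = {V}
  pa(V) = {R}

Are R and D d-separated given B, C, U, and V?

Enumerating the 4 paths from R to D and testing each for blocking by {B, C, U, V}:
Path 1: R → B → C → D
  B is a chain here and B is conditioned on, so the path is blocked at B.
Path 2: R → B → C ← V → U → D
  B is a chain here and B is conditioned on, so the path is blocked at B.
Path 3: R → V → C → D
  V is a chain here and V is conditioned on, so the path is blocked at V.
Path 4: R → V → U → D
  V is a chain here and V is conditioned on, so the path is blocked at V.
Since every path is blocked, d-separation holds.

Yes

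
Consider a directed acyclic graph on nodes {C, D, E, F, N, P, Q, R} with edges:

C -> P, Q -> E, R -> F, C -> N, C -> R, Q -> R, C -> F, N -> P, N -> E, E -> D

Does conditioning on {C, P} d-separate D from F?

Enumerating the 6 paths from D to F and testing each for blocking by {C, P}:
  1. D ← E ← Q → R → F — E:chain[open]; Q:fork[open]; R:chain[open] ⇒ active
  2. D ← E ← Q → R ← C → F — E:chain[open]; Q:fork[open]; R:collider[blocks]; C:fork[blocks] ⇒ blocked
  3. D ← E ← N ← C → F — E:chain[open]; N:chain[open]; C:fork[blocks] ⇒ blocked
  4. D ← E ← N ← C → R → F — E:chain[open]; N:chain[open]; C:fork[blocks]; R:chain[open] ⇒ blocked
  5. D ← E ← N → P ← C → F — E:chain[open]; N:fork[open]; P:collider[open]; C:fork[blocks] ⇒ blocked
  6. D ← E ← N → P ← C → R → F — E:chain[open]; N:fork[open]; P:collider[open]; C:fork[blocks]; R:chain[open] ⇒ blocked
At least one path is unblocked, so d-separation fails.

No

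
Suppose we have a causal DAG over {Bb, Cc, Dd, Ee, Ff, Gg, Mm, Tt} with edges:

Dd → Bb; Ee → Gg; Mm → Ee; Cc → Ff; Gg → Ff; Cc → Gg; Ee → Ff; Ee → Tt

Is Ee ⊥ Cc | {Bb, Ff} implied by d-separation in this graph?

Enumerating the 4 paths from Ee to Cc and testing each for blocking by {Bb, Ff}:
Path 1: Ee → Gg ← Cc
  Gg is a collider and its descendant Ff is conditioned on, which opens it — no node blocks this path, so it is active.
Path 2: Ee → Gg → Ff ← Cc
  Gg is a chain and Gg is not conditioned on; Ff is a collider and Ff is conditioned on, which opens it — no node blocks this path, so it is active.
Path 3: Ee → Ff ← Gg ← Cc
  Ff is a collider and Ff is conditioned on, which opens it; Gg is a chain and Gg is not conditioned on — no node blocks this path, so it is active.
Path 4: Ee → Ff ← Cc
  Ff is a collider and Ff is conditioned on, which opens it — no node blocks this path, so it is active.
At least one path is unblocked, so d-separation fails.

No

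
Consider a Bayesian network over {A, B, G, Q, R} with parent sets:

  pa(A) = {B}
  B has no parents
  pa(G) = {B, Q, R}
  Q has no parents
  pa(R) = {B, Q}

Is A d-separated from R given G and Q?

No

Enumerating the 3 paths from A to R and testing each for blocking by {G, Q}:
  1. A ← B → R — B:fork[open] ⇒ active
  2. A ← B → G ← R — B:fork[open]; G:collider[open] ⇒ active
  3. A ← B → G ← Q → R — B:fork[open]; G:collider[open]; Q:fork[blocks] ⇒ blocked
Since the path A ← B → R is active, A and R are not d-separated given {G, Q}.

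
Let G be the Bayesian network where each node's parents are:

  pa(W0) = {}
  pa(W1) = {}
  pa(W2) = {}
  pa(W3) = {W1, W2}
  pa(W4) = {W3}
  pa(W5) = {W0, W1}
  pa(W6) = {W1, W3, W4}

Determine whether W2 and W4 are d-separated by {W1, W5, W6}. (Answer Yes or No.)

3 paths connect W2 and W4; each must be blocked for d-separation to hold:
  1. W2 → W3 ← W1 → W6 ← W4 — W3:collider[open]; W1:fork[blocks]; W6:collider[open] ⇒ blocked
  2. W2 → W3 → W6 ← W4 — W3:chain[open]; W6:collider[open] ⇒ active
  3. W2 → W3 → W4 — W3:chain[open] ⇒ active
Since the path W2 → W3 → W6 ← W4 is active, W2 and W4 are not d-separated given {W1, W5, W6}.

No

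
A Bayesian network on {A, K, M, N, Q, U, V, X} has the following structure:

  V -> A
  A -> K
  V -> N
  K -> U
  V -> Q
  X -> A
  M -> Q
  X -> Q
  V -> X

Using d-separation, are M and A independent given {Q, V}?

There are 4 undirected paths between M and A; checking each against the conditioning set {Q, V}:
Path 1: M → Q ← X ← V → A
  V is a fork here and V is conditioned on, so the path is blocked at V.
Path 2: M → Q ← X → A
  Q is a collider and Q is conditioned on, which opens it; X is a fork and X is not conditioned on — no node blocks this path, so it is active.
Path 3: M → Q ← V → X → A
  V is a fork here and V is conditioned on, so the path is blocked at V.
Path 4: M → Q ← V → A
  V is a fork here and V is conditioned on, so the path is blocked at V.
Since the path M → Q ← X → A is active, M and A are not d-separated given {Q, V}.

No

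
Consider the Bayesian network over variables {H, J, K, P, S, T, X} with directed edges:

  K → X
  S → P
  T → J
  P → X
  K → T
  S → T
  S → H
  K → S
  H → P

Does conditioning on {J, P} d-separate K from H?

There are 6 undirected paths between K and H; checking each against the conditioning set {J, P}:
  1. K → S → P ← H — S:chain[open]; P:collider[open] ⇒ active
  2. K → S → H — S:chain[open] ⇒ active
  3. K → T ← S → P ← H — T:collider[open]; S:fork[open]; P:collider[open] ⇒ active
  4. K → T ← S → H — T:collider[open]; S:fork[open] ⇒ active
  5. K → X ← P ← S → H — X:collider[blocks]; P:chain[blocks]; S:fork[open] ⇒ blocked
  6. K → X ← P ← H — X:collider[blocks]; P:chain[blocks] ⇒ blocked
At least one path is unblocked, so d-separation fails.

No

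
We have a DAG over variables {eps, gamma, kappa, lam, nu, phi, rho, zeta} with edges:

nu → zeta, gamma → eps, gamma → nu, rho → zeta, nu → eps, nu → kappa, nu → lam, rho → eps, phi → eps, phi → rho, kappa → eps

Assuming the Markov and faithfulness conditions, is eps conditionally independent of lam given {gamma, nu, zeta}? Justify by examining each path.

We examine all 5 paths between eps and lam:
Path 1: eps ← gamma → nu → lam
  gamma is a fork here and gamma is conditioned on, so the path is blocked at gamma.
Path 2: eps ← phi → rho → zeta ← nu → lam
  nu is a fork here and nu is conditioned on, so the path is blocked at nu.
Path 3: eps ← rho → zeta ← nu → lam
  nu is a fork here and nu is conditioned on, so the path is blocked at nu.
Path 4: eps ← nu → lam
  nu is a fork here and nu is conditioned on, so the path is blocked at nu.
Path 5: eps ← kappa ← nu → lam
  nu is a fork here and nu is conditioned on, so the path is blocked at nu.
Since every path is blocked, d-separation holds.

Yes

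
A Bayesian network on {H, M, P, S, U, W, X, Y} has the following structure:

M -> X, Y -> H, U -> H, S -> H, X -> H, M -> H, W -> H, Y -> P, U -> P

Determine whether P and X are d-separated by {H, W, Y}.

4 paths connect P and X; each must be blocked for d-separation to hold:
  1. P ← Y → H ← X — Y:fork[blocks]; H:collider[open] ⇒ blocked
  2. P ← Y → H ← M → X — Y:fork[blocks]; H:collider[open]; M:fork[open] ⇒ blocked
  3. P ← U → H ← X — U:fork[open]; H:collider[open] ⇒ active
  4. P ← U → H ← M → X — U:fork[open]; H:collider[open]; M:fork[open] ⇒ active
At least one path is unblocked, so d-separation fails.

No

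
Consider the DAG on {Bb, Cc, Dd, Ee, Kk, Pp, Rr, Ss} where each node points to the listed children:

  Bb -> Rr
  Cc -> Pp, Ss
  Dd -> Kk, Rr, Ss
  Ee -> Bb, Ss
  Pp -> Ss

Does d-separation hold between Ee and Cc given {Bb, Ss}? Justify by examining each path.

No

4 paths connect Ee and Cc; each must be blocked for d-separation to hold:
Path 1: Ee → Ss ← Cc
  Ss is a collider and Ss is conditioned on, which opens it — no node blocks this path, so it is active.
Path 2: Ee → Ss ← Pp ← Cc
  Ss is a collider and Ss is conditioned on, which opens it; Pp is a chain and Pp is not conditioned on — no node blocks this path, so it is active.
Path 3: Ee → Bb → Rr ← Dd → Ss ← Cc
  Bb is a chain here and Bb is conditioned on, so the path is blocked at Bb.
Path 4: Ee → Bb → Rr ← Dd → Ss ← Pp ← Cc
  Bb is a chain here and Bb is conditioned on, so the path is blocked at Bb.
Because an active path exists, Ee and Cc are not d-separated.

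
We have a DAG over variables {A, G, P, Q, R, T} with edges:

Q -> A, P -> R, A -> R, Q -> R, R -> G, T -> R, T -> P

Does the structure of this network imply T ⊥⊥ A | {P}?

Yes — T and A are d-separated given {P}.

Enumerating the 4 paths from T to A and testing each for blocking by {P}:
Path 1: T → P → R ← Q → A
  P is a chain here and P is conditioned on, so the path is blocked at P.
Path 2: T → P → R ← A
  P is a chain here and P is conditioned on, so the path is blocked at P.
Path 3: T → R ← Q → A
  R is a collider here and neither R nor any of its descendants is conditioned on, so the collider stays closed — the path is blocked at R.
Path 4: T → R ← A
  R is a collider here and neither R nor any of its descendants is conditioned on, so the collider stays closed — the path is blocked at R.
All paths are blocked; T ⊥ A | {P} holds.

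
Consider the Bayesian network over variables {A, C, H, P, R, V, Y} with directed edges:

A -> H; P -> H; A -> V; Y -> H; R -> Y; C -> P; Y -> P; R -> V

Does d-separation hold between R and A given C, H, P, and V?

No

Enumerating the 3 paths from R to A and testing each for blocking by {C, H, P, V}:
Path 1: R → V ← A
  V is a collider and V is conditioned on, which opens it — no node blocks this path, so it is active.
Path 2: R → Y → H ← A
  Y is a chain and Y is not conditioned on; H is a collider and H is conditioned on, which opens it — no node blocks this path, so it is active.
Path 3: R → Y → P → H ← A
  P is a chain here and P is conditioned on, so the path is blocked at P.
At least one path is unblocked, so d-separation fails.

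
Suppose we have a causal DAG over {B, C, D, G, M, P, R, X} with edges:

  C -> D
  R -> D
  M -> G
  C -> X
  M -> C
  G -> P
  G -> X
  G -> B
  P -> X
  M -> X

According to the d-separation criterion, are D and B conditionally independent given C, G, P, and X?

Enumerating the 6 paths from D to B and testing each for blocking by {C, G, P, X}:
Path 1: D ← C ← M → X ← P ← G → B
  C is a chain here and C is conditioned on, so the path is blocked at C.
Path 2: D ← C ← M → X ← G → B
  C is a chain here and C is conditioned on, so the path is blocked at C.
Path 3: D ← C ← M → G → B
  C is a chain here and C is conditioned on, so the path is blocked at C.
Path 4: D ← C → X ← M → G → B
  C is a fork here and C is conditioned on, so the path is blocked at C.
Path 5: D ← C → X ← P ← G → B
  C is a fork here and C is conditioned on, so the path is blocked at C.
Path 6: D ← C → X ← G → B
  C is a fork here and C is conditioned on, so the path is blocked at C.
All paths are blocked; D ⊥ B | {C, G, P, X} holds.

Yes — D and B are d-separated given {C, G, P, X}.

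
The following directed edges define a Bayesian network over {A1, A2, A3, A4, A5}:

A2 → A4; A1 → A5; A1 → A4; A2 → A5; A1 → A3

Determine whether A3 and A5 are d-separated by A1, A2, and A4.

Enumerating the 2 paths from A3 to A5 and testing each for blocking by {A1, A2, A4}:
Path 1: A3 ← A1 → A4 ← A2 → A5
  A1 is a fork here and A1 is conditioned on, so the path is blocked at A1.
Path 2: A3 ← A1 → A5
  A1 is a fork here and A1 is conditioned on, so the path is blocked at A1.
Every path is blocked, so A3 and A5 are d-separated given {A1, A2, A4}.

Yes — A3 and A5 are d-separated given {A1, A2, A4}.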